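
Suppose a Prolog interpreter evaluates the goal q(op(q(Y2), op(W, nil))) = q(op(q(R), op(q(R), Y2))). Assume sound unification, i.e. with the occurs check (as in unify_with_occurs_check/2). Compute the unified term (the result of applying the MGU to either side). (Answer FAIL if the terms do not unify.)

Decompose q/1: op(q(Y2), op(W, nil)) = op(q(R), op(q(R), Y2)).
Decompose op/2: q(Y2) = q(R),  op(W, nil) = op(q(R), Y2).
Decompose q/1: Y2 = R.
Bind Y2 := R; substituting into the remaining equation gives: op(W, nil) = op(q(R), R).
Decompose op/2: W = q(R),  nil = R.
Bind W := q(R); no other remaining equation mentions W.
Bind R := nil. Substituting into the earlier bindings gives Y2 := nil, W := q(nil).
Applying the MGU to either side gives q(op(q(nil), op(q(nil), nil))).

q(op(q(nil), op(q(nil), nil)))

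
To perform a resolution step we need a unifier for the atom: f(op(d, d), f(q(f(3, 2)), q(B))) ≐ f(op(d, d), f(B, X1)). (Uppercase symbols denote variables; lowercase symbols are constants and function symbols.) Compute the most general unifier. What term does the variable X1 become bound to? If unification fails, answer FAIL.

Decompose f/2: op(d, d) ≐ op(d, d),  f(q(f(3, 2)), q(B)) ≐ f(B, X1).
Delete trivial equation op(d, d) ≐ op(d, d).
Decompose f/2: q(f(3, 2)) ≐ B,  q(B) ≐ X1.
Bind B := q(f(3, 2)); substituting into the remaining equation gives: q(q(f(3, 2))) ≐ X1.
Bind X1 := q(q(f(3, 2))).
MGU = { B ↦ q(f(3, 2)), X1 ↦ q(q(f(3, 2))) }, so X1 ↦ q(q(f(3, 2))).

q(q(f(3, 2)))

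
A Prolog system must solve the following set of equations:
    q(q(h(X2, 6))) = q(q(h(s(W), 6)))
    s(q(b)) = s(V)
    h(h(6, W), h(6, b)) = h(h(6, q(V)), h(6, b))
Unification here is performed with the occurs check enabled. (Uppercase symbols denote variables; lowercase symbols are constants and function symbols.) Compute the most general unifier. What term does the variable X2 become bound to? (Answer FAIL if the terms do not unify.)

s(q(q(b)))

Decompose q/1: q(h(X2, 6)) = q(h(s(W), 6)).
Decompose q/1: h(X2, 6) = h(s(W), 6).
Decompose h/2: X2 = s(W),  6 = 6.
Bind X2 := s(W); no other remaining equation mentions X2.
Delete trivial equation 6 = 6.
Decompose s/1: q(b) = V.
Bind V := q(b); substituting into the remaining equation gives: h(h(6, W), h(6, b)) = h(h(6, q(q(b))), h(6, b)).
Decompose h/2: h(6, W) = h(6, q(q(b))),  h(6, b) = h(6, b).
Decompose h/2: 6 = 6,  W = q(q(b)).
Delete trivial equation 6 = 6.
Bind W := q(q(b)); no other remaining equation mentions W. Substituting into the earlier binding gives X2 := s(q(q(b))).
Delete trivial equation h(6, b) = h(6, b).
MGU = { X2 = s(q(q(b))), V = q(b), W = q(q(b)) }, so X2 = s(q(q(b))).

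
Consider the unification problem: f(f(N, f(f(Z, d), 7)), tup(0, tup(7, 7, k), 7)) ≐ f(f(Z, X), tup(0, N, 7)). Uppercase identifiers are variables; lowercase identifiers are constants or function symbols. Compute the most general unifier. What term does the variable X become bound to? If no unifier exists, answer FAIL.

f(f(tup(7, 7, k), d), 7)

Decompose f/2: f(N, f(f(Z, d), 7)) ≐ f(Z, X),  tup(0, tup(7, 7, k), 7) ≐ tup(0, N, 7).
Decompose f/2: N ≐ Z,  f(f(Z, d), 7) ≐ X.
Bind N := Z; substituting into the one remaining equation that mentions N gives: tup(0, tup(7, 7, k), 7) ≐ tup(0, Z, 7).
Bind X := f(f(Z, d), 7); no other remaining equation mentions X.
Decompose tup/3: 0 ≐ 0,  tup(7, 7, k) ≐ Z,  7 ≐ 7.
Delete trivial equation 0 ≐ 0.
Bind Z := tup(7, 7, k); no other remaining equation mentions Z. Substituting into the earlier bindings gives N := tup(7, 7, k), X := f(f(tup(7, 7, k), d), 7).
Delete trivial equation 7 ≐ 7.
MGU = { N -> tup(7, 7, k), X -> f(f(tup(7, 7, k), d), 7), Z -> tup(7, 7, k) }, so X -> f(f(tup(7, 7, k), d), 7).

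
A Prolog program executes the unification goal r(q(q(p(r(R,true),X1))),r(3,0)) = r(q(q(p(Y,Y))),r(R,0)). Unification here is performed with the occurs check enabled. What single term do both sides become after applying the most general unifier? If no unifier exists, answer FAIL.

Decompose r/2: q(q(p(r(R,true),X1))) = q(q(p(Y,Y))),  r(3,0) = r(R,0).
Decompose q/1: q(p(r(R,true),X1)) = q(p(Y,Y)).
Decompose q/1: p(r(R,true),X1) = p(Y,Y).
Decompose p/2: r(R,true) = Y,  X1 = Y.
Bind Y := r(R,true); substituting into the one remaining equation that mentions Y gives: X1 = r(R,true).
Bind X1 := r(R,true); no other remaining equation mentions X1.
Decompose r/2: 3 = R,  0 = 0.
Bind R := 3; no other remaining equation mentions R. Substituting into the earlier bindings gives Y := r(3,true), X1 := r(3,true).
Delete trivial equation 0 = 0.
Applying the MGU to either side gives r(q(q(p(r(3,true),r(3,true)))),r(3,0)).

r(q(q(p(r(3,true),r(3,true)))),r(3,0))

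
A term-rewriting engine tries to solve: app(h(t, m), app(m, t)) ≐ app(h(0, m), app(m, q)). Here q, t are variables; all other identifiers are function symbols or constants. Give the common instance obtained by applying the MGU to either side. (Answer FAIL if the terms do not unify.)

Decompose app/2: h(t, m) ≐ h(0, m),  app(m, t) ≐ app(m, q).
Decompose h/2: t ≐ 0,  m ≐ m.
Bind t := 0; substituting into the one remaining equation that mentions t gives: app(m, 0) ≐ app(m, q).
Delete trivial equation m ≐ m.
Decompose app/2: m ≐ m,  0 ≐ q.
Delete trivial equation m ≐ m.
Bind q := 0.
Applying the MGU to either side gives app(h(0, m), app(m, 0)).

app(h(0, m), app(m, 0))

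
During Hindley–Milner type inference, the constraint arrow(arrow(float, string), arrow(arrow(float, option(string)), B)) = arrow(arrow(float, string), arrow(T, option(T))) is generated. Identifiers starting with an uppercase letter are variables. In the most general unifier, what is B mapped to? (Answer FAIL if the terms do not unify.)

Decompose arrow/2: arrow(float, string) = arrow(float, string),  arrow(arrow(float, option(string)), B) = arrow(T, option(T)).
Delete trivial equation arrow(float, string) = arrow(float, string).
Decompose arrow/2: arrow(float, option(string)) = T,  B = option(T).
Bind T := arrow(float, option(string)); substituting into the remaining equation gives: B = option(arrow(float, option(string))).
Bind B := option(arrow(float, option(string))).
MGU = { T := arrow(float, option(string)), B := option(arrow(float, option(string))) }, so B := option(arrow(float, option(string))).

option(arrow(float, option(string)))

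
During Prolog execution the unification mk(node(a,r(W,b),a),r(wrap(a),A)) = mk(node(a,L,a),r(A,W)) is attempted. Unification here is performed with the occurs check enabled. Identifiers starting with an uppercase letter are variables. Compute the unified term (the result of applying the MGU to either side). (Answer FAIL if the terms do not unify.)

Decompose mk/2: node(a,r(W,b),a) = node(a,L,a),  r(wrap(a),A) = r(A,W).
Decompose node/3: a = a,  r(W,b) = L,  a = a.
Delete trivial equation a = a.
Bind L := r(W,b); no other remaining equation mentions L.
Delete trivial equation a = a.
Decompose r/2: wrap(a) = A,  A = W.
Bind A := wrap(a); substituting into the remaining equation gives: wrap(a) = W.
Bind W := wrap(a). Substituting into the earlier binding gives L := r(wrap(a),b).
Applying the MGU to either side gives mk(node(a,r(wrap(a),b),a),r(wrap(a),wrap(a))).

mk(node(a,r(wrap(a),b),a),r(wrap(a),wrap(a)))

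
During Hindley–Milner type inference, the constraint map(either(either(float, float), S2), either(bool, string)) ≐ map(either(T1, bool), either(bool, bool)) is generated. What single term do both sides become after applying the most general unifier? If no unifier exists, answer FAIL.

FAIL

Decompose map/2: either(either(float, float), S2) ≐ either(T1, bool),  either(bool, string) ≐ either(bool, bool).
Decompose either/2: either(float, float) ≐ T1,  S2 ≐ bool.
Bind T1 := either(float, float); no other remaining equation mentions T1.
Bind S2 := bool; no other remaining equation mentions S2.
Decompose either/2: bool ≐ bool,  string ≐ bool.
Delete trivial equation bool ≐ bool.
Clash: constants string and bool differ; no unifier exists.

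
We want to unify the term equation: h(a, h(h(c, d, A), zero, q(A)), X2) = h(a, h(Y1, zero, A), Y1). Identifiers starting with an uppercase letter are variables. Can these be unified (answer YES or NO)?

Decompose h/3: a = a,  h(h(c, d, A), zero, q(A)) = h(Y1, zero, A),  X2 = Y1.
Delete trivial equation a = a.
Decompose h/3: h(c, d, A) = Y1,  zero = zero,  q(A) = A.
Bind Y1 := h(c, d, A); substituting into the one remaining equation that mentions Y1 gives: X2 = h(c, d, A).
Delete trivial equation zero = zero.
Occurs check fails: A occurs in q(A); the equation A = q(A) has no finite solution.

NO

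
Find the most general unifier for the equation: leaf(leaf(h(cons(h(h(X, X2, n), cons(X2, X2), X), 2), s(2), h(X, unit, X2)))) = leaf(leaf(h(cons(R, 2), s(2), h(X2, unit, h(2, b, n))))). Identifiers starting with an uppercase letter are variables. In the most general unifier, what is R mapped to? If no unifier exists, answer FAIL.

h(h(h(2, b, n), h(2, b, n), n), cons(h(2, b, n), h(2, b, n)), h(2, b, n))

Decompose leaf/1: leaf(h(cons(h(h(X, X2, n), cons(X2, X2), X), 2), s(2), h(X, unit, X2))) = leaf(h(cons(R, 2), s(2), h(X2, unit, h(2, b, n)))).
Decompose leaf/1: h(cons(h(h(X, X2, n), cons(X2, X2), X), 2), s(2), h(X, unit, X2)) = h(cons(R, 2), s(2), h(X2, unit, h(2, b, n))).
Decompose h/3: cons(h(h(X, X2, n), cons(X2, X2), X), 2) = cons(R, 2),  s(2) = s(2),  h(X, unit, X2) = h(X2, unit, h(2, b, n)).
Decompose cons/2: h(h(X, X2, n), cons(X2, X2), X) = R,  2 = 2.
Bind R := h(h(X, X2, n), cons(X2, X2), X); no other remaining equation mentions R.
Delete trivial equation 2 = 2.
Delete trivial equation s(2) = s(2).
Decompose h/3: X = X2,  unit = unit,  X2 = h(2, b, n).
Bind X := X2; no other remaining equation mentions X. Substituting into the earlier binding gives R := h(h(X2, X2, n), cons(X2, X2), X2).
Delete trivial equation unit = unit.
Bind X2 := h(2, b, n). Substituting into the earlier bindings gives R := h(h(h(2, b, n), h(2, b, n), n), cons(h(2, b, n), h(2, b, n)), h(2, b, n)), X := h(2, b, n).
MGU = { R := h(h(h(2, b, n), h(2, b, n), n), cons(h(2, b, n), h(2, b, n)), h(2, b, n)), X := h(2, b, n), X2 := h(2, b, n) }, so R := h(h(h(2, b, n), h(2, b, n), n), cons(h(2, b, n), h(2, b, n)), h(2, b, n)).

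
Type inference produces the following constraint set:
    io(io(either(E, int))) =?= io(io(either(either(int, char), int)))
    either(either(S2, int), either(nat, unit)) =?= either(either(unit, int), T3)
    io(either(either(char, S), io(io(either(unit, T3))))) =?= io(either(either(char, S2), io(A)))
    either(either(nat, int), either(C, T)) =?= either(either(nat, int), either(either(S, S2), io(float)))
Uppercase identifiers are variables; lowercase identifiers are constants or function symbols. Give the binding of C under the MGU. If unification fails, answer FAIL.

either(unit, unit)

Decompose io/1: io(either(E, int)) =?= io(either(either(int, char), int)).
Decompose io/1: either(E, int) =?= either(either(int, char), int).
Decompose either/2: E =?= either(int, char),  int =?= int.
Bind E := either(int, char); no other remaining equation mentions E.
Delete trivial equation int =?= int.
Decompose either/2: either(S2, int) =?= either(unit, int),  either(nat, unit) =?= T3.
Decompose either/2: S2 =?= unit,  int =?= int.
Bind S2 := unit; substituting into the 2 remaining equations that mention S2 gives: io(either(either(char, S), io(io(either(unit, T3))))) =?= io(either(either(char, unit), io(A))),  either(either(nat, int), either(C, T)) =?= either(either(nat, int), either(either(S, unit), io(float))).
Delete trivial equation int =?= int.
Bind T3 := either(nat, unit); substituting into the one remaining equation that mentions T3 gives: io(either(either(char, S), io(io(either(unit, either(nat, unit)))))) =?= io(either(either(char, unit), io(A))).
Decompose io/1: either(either(char, S), io(io(either(unit, either(nat, unit))))) =?= either(either(char, unit), io(A)).
Decompose either/2: either(char, S) =?= either(char, unit),  io(io(either(unit, either(nat, unit)))) =?= io(A).
Decompose either/2: char =?= char,  S =?= unit.
Delete trivial equation char =?= char.
Bind S := unit; substituting into the one remaining equation that mentions S gives: either(either(nat, int), either(C, T)) =?= either(either(nat, int), either(either(unit, unit), io(float))).
Decompose io/1: io(either(unit, either(nat, unit))) =?= A.
Bind A := io(either(unit, either(nat, unit))); no other remaining equation mentions A.
Decompose either/2: either(nat, int) =?= either(nat, int),  either(C, T) =?= either(either(unit, unit), io(float)).
Delete trivial equation either(nat, int) =?= either(nat, int).
Decompose either/2: C =?= either(unit, unit),  T =?= io(float).
Bind C := either(unit, unit); no other remaining equation mentions C.
Bind T := io(float).
MGU = { E ↦ either(int, char), S2 ↦ unit, T3 ↦ either(nat, unit), S ↦ unit, A ↦ io(either(unit, either(nat, unit))), C ↦ either(unit, unit), T ↦ io(float) }, so C ↦ either(unit, unit).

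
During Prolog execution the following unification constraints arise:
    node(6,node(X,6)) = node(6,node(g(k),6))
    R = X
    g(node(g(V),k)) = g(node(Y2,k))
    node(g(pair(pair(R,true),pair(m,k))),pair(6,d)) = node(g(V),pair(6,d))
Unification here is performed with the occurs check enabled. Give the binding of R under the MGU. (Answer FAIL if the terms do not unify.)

Decompose node/2: 6 = 6,  node(X,6) = node(g(k),6).
Delete trivial equation 6 = 6.
Decompose node/2: X = g(k),  6 = 6.
Bind X := g(k); substituting into the one remaining equation that mentions X gives: R = g(k).
Delete trivial equation 6 = 6.
Bind R := g(k); substituting into the one remaining equation that mentions R gives: node(g(pair(pair(g(k),true),pair(m,k))),pair(6,d)) = node(g(V),pair(6,d)).
Decompose g/1: node(g(V),k) = node(Y2,k).
Decompose node/2: g(V) = Y2,  k = k.
Bind Y2 := g(V); no other remaining equation mentions Y2.
Delete trivial equation k = k.
Decompose node/2: g(pair(pair(g(k),true),pair(m,k))) = g(V),  pair(6,d) = pair(6,d).
Decompose g/1: pair(pair(g(k),true),pair(m,k)) = V.
Bind V := pair(pair(g(k),true),pair(m,k)); no other remaining equation mentions V. Substituting into the earlier binding gives Y2 := g(pair(pair(g(k),true),pair(m,k))).
Delete trivial equation pair(6,d) = pair(6,d).
MGU = { X = g(k), R = g(k), Y2 = g(pair(pair(g(k),true),pair(m,k))), V = pair(pair(g(k),true),pair(m,k)) }, so R = g(k).

g(k)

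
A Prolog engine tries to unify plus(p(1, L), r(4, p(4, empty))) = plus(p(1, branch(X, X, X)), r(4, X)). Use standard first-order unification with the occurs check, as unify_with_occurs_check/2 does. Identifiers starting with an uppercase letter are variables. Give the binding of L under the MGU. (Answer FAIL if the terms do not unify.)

Decompose plus/2: p(1, L) = p(1, branch(X, X, X)),  r(4, p(4, empty)) = r(4, X).
Decompose p/2: 1 = 1,  L = branch(X, X, X).
Delete trivial equation 1 = 1.
Bind L := branch(X, X, X); no other remaining equation mentions L.
Decompose r/2: 4 = 4,  p(4, empty) = X.
Delete trivial equation 4 = 4.
Bind X := p(4, empty). Substituting into the earlier binding gives L := branch(p(4, empty), p(4, empty), p(4, empty)).
MGU = { L = branch(p(4, empty), p(4, empty), p(4, empty)), X = p(4, empty) }, so L = branch(p(4, empty), p(4, empty), p(4, empty)).

branch(p(4, empty), p(4, empty), p(4, empty))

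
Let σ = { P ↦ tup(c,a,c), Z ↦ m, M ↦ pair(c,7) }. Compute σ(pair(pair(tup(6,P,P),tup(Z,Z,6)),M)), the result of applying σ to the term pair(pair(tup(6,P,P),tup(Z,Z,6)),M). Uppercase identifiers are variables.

Replace each occurrence of P with tup(c,a,c).
Replace each occurrence of Z with m.
Replace each occurrence of M with pair(c,7).
Result: pair(pair(tup(6,tup(c,a,c),tup(c,a,c)),tup(m,m,6)),pair(c,7)).

pair(pair(tup(6,tup(c,a,c),tup(c,a,c)),tup(m,m,6)),pair(c,7))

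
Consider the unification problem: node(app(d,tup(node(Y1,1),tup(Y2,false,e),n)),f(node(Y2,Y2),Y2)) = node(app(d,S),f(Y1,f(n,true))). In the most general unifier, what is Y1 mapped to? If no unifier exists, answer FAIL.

Decompose node/2: app(d,tup(node(Y1,1),tup(Y2,false,e),n)) = app(d,S),  f(node(Y2,Y2),Y2) = f(Y1,f(n,true)).
Decompose app/2: d = d,  tup(node(Y1,1),tup(Y2,false,e),n) = S.
Delete trivial equation d = d.
Bind S := tup(node(Y1,1),tup(Y2,false,e),n); no other remaining equation mentions S.
Decompose f/2: node(Y2,Y2) = Y1,  Y2 = f(n,true).
Bind Y1 := node(Y2,Y2); no other remaining equation mentions Y1. Substituting into the earlier binding gives S := tup(node(node(Y2,Y2),1),tup(Y2,false,e),n).
Bind Y2 := f(n,true). Substituting into the earlier bindings gives S := tup(node(node(f(n,true),f(n,true)),1),tup(f(n,true),false,e),n), Y1 := node(f(n,true),f(n,true)).
MGU = { S := tup(node(node(f(n,true),f(n,true)),1),tup(f(n,true),false,e),n), Y1 := node(f(n,true),f(n,true)), Y2 := f(n,true) }, so Y1 := node(f(n,true),f(n,true)).

node(f(n,true),f(n,true))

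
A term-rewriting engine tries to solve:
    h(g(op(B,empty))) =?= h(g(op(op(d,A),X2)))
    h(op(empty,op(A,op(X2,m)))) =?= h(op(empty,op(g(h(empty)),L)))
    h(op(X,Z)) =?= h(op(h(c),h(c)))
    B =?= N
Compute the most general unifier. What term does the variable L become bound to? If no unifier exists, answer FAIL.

Decompose h/1: g(op(B,empty)) =?= g(op(op(d,A),X2)).
Decompose g/1: op(B,empty) =?= op(op(d,A),X2).
Decompose op/2: B =?= op(d,A),  empty =?= X2.
Bind B := op(d,A); substituting into the one remaining equation that mentions B gives: op(d,A) =?= N.
Bind X2 := empty; substituting into the one remaining equation that mentions X2 gives: h(op(empty,op(A,op(empty,m)))) =?= h(op(empty,op(g(h(empty)),L))).
Decompose h/1: op(empty,op(A,op(empty,m))) =?= op(empty,op(g(h(empty)),L)).
Decompose op/2: empty =?= empty,  op(A,op(empty,m)) =?= op(g(h(empty)),L).
Delete trivial equation empty =?= empty.
Decompose op/2: A =?= g(h(empty)),  op(empty,m) =?= L.
Bind A := g(h(empty)); substituting into the one remaining equation that mentions A gives: op(d,g(h(empty))) =?= N. Substituting into the earlier binding gives B := op(d,g(h(empty))).
Bind L := op(empty,m); no other remaining equation mentions L.
Decompose h/1: op(X,Z) =?= op(h(c),h(c)).
Decompose op/2: X =?= h(c),  Z =?= h(c).
Bind X := h(c); no other remaining equation mentions X.
Bind Z := h(c); no other remaining equation mentions Z.
Bind N := op(d,g(h(empty))).
MGU = { B ↦ op(d,g(h(empty))), X2 ↦ empty, A ↦ g(h(empty)), L ↦ op(empty,m), X ↦ h(c), Z ↦ h(c), N ↦ op(d,g(h(empty))) }, so L ↦ op(empty,m).

op(empty,m)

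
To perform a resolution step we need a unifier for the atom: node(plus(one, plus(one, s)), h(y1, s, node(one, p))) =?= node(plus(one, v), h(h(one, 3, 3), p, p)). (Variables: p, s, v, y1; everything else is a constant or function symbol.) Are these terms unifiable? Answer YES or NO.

NO

Decompose node/2: plus(one, plus(one, s)) =?= plus(one, v),  h(y1, s, node(one, p)) =?= h(h(one, 3, 3), p, p).
Decompose plus/2: one =?= one,  plus(one, s) =?= v.
Delete trivial equation one =?= one.
Bind v := plus(one, s); no other remaining equation mentions v.
Decompose h/3: y1 =?= h(one, 3, 3),  s =?= p,  node(one, p) =?= p.
Bind y1 := h(one, 3, 3); no other remaining equation mentions y1.
Bind s := p; no other remaining equation mentions s. Substituting into the earlier binding gives v := plus(one, p).
Occurs check fails: p occurs in node(one, p); the equation p =?= node(one, p) has no finite solution.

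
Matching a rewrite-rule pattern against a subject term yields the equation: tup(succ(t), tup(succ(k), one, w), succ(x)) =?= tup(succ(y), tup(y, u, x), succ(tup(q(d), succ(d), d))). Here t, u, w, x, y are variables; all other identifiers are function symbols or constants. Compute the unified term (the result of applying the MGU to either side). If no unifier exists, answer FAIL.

tup(succ(succ(k)), tup(succ(k), one, tup(q(d), succ(d), d)), succ(tup(q(d), succ(d), d)))

Decompose tup/3: succ(t) =?= succ(y),  tup(succ(k), one, w) =?= tup(y, u, x),  succ(x) =?= succ(tup(q(d), succ(d), d)).
Decompose succ/1: t =?= y.
Bind t := y; no other remaining equation mentions t.
Decompose tup/3: succ(k) =?= y,  one =?= u,  w =?= x.
Bind y := succ(k); no other remaining equation mentions y. Substituting into the earlier binding gives t := succ(k).
Bind u := one; no other remaining equation mentions u.
Bind w := x; no other remaining equation mentions w.
Decompose succ/1: x =?= tup(q(d), succ(d), d).
Bind x := tup(q(d), succ(d), d). Substituting into the earlier binding gives w := tup(q(d), succ(d), d).
Applying the MGU to either side gives tup(succ(succ(k)), tup(succ(k), one, tup(q(d), succ(d), d)), succ(tup(q(d), succ(d), d))).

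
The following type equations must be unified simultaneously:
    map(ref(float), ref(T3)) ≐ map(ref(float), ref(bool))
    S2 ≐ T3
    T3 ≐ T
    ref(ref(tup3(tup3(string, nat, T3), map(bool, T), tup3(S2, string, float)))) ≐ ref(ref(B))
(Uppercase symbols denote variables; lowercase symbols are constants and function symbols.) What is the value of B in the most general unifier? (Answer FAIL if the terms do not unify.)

Decompose map/2: ref(float) ≐ ref(float),  ref(T3) ≐ ref(bool).
Delete trivial equation ref(float) ≐ ref(float).
Decompose ref/1: T3 ≐ bool.
Bind T3 := bool; substituting into the remaining equations gives: S2 ≐ bool,  bool ≐ T,  ref(ref(tup3(tup3(string, nat, bool), map(bool, T), tup3(S2, string, float)))) ≐ ref(ref(B)).
Bind S2 := bool; substituting into the one remaining equation that mentions S2 gives: ref(ref(tup3(tup3(string, nat, bool), map(bool, T), tup3(bool, string, float)))) ≐ ref(ref(B)).
Bind T := bool; substituting into the remaining equation gives: ref(ref(tup3(tup3(string, nat, bool), map(bool, bool), tup3(bool, string, float)))) ≐ ref(ref(B)).
Decompose ref/1: ref(tup3(tup3(string, nat, bool), map(bool, bool), tup3(bool, string, float))) ≐ ref(B).
Decompose ref/1: tup3(tup3(string, nat, bool), map(bool, bool), tup3(bool, string, float)) ≐ B.
Bind B := tup3(tup3(string, nat, bool), map(bool, bool), tup3(bool, string, float)).
MGU = { T3 -> bool, S2 -> bool, T -> bool, B -> tup3(tup3(string, nat, bool), map(bool, bool), tup3(bool, string, float)) }, so B -> tup3(tup3(string, nat, bool), map(bool, bool), tup3(bool, string, float)).

tup3(tup3(string, nat, bool), map(bool, bool), tup3(bool, string, float))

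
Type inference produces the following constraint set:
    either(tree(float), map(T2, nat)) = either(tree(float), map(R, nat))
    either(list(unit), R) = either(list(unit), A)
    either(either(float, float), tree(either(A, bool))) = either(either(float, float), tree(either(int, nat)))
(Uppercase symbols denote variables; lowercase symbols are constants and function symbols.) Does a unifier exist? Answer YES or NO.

Decompose either/2: tree(float) = tree(float),  map(T2, nat) = map(R, nat).
Delete trivial equation tree(float) = tree(float).
Decompose map/2: T2 = R,  nat = nat.
Bind T2 := R; no other remaining equation mentions T2.
Delete trivial equation nat = nat.
Decompose either/2: list(unit) = list(unit),  R = A.
Delete trivial equation list(unit) = list(unit).
Bind R := A; no other remaining equation mentions R. Substituting into the earlier binding gives T2 := A.
Decompose either/2: either(float, float) = either(float, float),  tree(either(A, bool)) = tree(either(int, nat)).
Delete trivial equation either(float, float) = either(float, float).
Decompose tree/1: either(A, bool) = either(int, nat).
Decompose either/2: A = int,  bool = nat.
Bind A := int; no other remaining equation mentions A. Substituting into the earlier bindings gives T2 := int, R := int.
Clash: constants bool and nat differ; no unifier exists.

NO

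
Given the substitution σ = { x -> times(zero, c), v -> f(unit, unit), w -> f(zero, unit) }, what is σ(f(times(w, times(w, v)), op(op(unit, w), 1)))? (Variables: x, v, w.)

f(times(f(zero, unit), times(f(zero, unit), f(unit, unit))), op(op(unit, f(zero, unit)), 1))

Replace each occurrence of v with f(unit, unit).
Replace each occurrence of w with f(zero, unit).
Result: f(times(f(zero, unit), times(f(zero, unit), f(unit, unit))), op(op(unit, f(zero, unit)), 1)).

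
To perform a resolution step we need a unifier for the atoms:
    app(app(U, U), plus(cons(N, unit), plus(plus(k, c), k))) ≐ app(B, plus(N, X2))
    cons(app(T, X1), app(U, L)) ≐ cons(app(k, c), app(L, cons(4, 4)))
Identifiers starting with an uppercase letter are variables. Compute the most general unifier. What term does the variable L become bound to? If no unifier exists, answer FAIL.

Decompose app/2: app(U, U) ≐ B,  plus(cons(N, unit), plus(plus(k, c), k)) ≐ plus(N, X2).
Bind B := app(U, U); no other remaining equation mentions B.
Decompose plus/2: cons(N, unit) ≐ N,  plus(plus(k, c), k) ≐ X2.
Occurs check fails: N occurs in cons(N, unit); the equation N ≐ cons(N, unit) has no finite solution.

FAIL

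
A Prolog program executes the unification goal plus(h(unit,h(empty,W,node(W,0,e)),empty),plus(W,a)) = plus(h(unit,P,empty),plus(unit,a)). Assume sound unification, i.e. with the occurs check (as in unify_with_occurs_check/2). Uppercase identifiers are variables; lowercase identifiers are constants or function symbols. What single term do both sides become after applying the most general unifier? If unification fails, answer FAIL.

Decompose plus/2: h(unit,h(empty,W,node(W,0,e)),empty) = h(unit,P,empty),  plus(W,a) = plus(unit,a).
Decompose h/3: unit = unit,  h(empty,W,node(W,0,e)) = P,  empty = empty.
Delete trivial equation unit = unit.
Bind P := h(empty,W,node(W,0,e)); no other remaining equation mentions P.
Delete trivial equation empty = empty.
Decompose plus/2: W = unit,  a = a.
Bind W := unit; no other remaining equation mentions W. Substituting into the earlier binding gives P := h(empty,unit,node(unit,0,e)).
Delete trivial equation a = a.
Applying the MGU to either side gives plus(h(unit,h(empty,unit,node(unit,0,e)),empty),plus(unit,a)).

plus(h(unit,h(empty,unit,node(unit,0,e)),empty),plus(unit,a))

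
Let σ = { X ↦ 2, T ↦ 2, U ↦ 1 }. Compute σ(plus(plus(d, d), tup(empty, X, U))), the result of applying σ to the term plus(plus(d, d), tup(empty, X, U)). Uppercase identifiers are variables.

plus(plus(d, d), tup(empty, 2, 1))

Replace each occurrence of X with 2.
Replace each occurrence of U with 1.
Result: plus(plus(d, d), tup(empty, 2, 1)).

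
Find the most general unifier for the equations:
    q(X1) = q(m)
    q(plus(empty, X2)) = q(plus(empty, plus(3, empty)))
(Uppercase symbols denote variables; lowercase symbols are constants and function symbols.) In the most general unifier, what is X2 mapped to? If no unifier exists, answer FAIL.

plus(3, empty)

Decompose q/1: X1 = m.
Bind X1 := m; no other remaining equation mentions X1.
Decompose q/1: plus(empty, X2) = plus(empty, plus(3, empty)).
Decompose plus/2: empty = empty,  X2 = plus(3, empty).
Delete trivial equation empty = empty.
Bind X2 := plus(3, empty).
MGU = { X1 := m, X2 := plus(3, empty) }, so X2 := plus(3, empty).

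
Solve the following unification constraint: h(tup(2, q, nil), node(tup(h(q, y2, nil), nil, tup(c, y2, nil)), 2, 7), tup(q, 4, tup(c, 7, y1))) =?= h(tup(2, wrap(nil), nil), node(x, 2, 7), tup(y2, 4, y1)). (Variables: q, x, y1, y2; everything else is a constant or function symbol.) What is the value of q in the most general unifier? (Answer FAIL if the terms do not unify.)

Decompose h/3: tup(2, q, nil) =?= tup(2, wrap(nil), nil),  node(tup(h(q, y2, nil), nil, tup(c, y2, nil)), 2, 7) =?= node(x, 2, 7),  tup(q, 4, tup(c, 7, y1)) =?= tup(y2, 4, y1).
Decompose tup/3: 2 =?= 2,  q =?= wrap(nil),  nil =?= nil.
Delete trivial equation 2 =?= 2.
Bind q := wrap(nil); substituting into the 2 remaining equations that mention q gives: node(tup(h(wrap(nil), y2, nil), nil, tup(c, y2, nil)), 2, 7) =?= node(x, 2, 7),  tup(wrap(nil), 4, tup(c, 7, y1)) =?= tup(y2, 4, y1).
Delete trivial equation nil =?= nil.
Decompose node/3: tup(h(wrap(nil), y2, nil), nil, tup(c, y2, nil)) =?= x,  2 =?= 2,  7 =?= 7.
Bind x := tup(h(wrap(nil), y2, nil), nil, tup(c, y2, nil)); no other remaining equation mentions x.
Delete trivial equation 2 =?= 2.
Delete trivial equation 7 =?= 7.
Decompose tup/3: wrap(nil) =?= y2,  4 =?= 4,  tup(c, 7, y1) =?= y1.
Bind y2 := wrap(nil); no other remaining equation mentions y2. Substituting into the earlier binding gives x := tup(h(wrap(nil), wrap(nil), nil), nil, tup(c, wrap(nil), nil)).
Delete trivial equation 4 =?= 4.
Occurs check fails: y1 occurs in tup(c, 7, y1); the equation y1 =?= tup(c, 7, y1) has no finite solution.

FAIL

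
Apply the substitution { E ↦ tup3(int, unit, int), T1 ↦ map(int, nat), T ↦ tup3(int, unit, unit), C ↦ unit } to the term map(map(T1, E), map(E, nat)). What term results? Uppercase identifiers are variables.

Replace each occurrence of E with tup3(int, unit, int).
Replace each occurrence of T1 with map(int, nat).
Result: map(map(map(int, nat), tup3(int, unit, int)), map(tup3(int, unit, int), nat)).

map(map(map(int, nat), tup3(int, unit, int)), map(tup3(int, unit, int), nat))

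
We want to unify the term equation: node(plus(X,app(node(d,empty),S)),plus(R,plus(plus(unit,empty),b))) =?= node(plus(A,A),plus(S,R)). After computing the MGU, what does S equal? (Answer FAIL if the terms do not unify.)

Decompose node/2: plus(X,app(node(d,empty),S)) =?= plus(A,A),  plus(R,plus(plus(unit,empty),b)) =?= plus(S,R).
Decompose plus/2: X =?= A,  app(node(d,empty),S) =?= A.
Bind X := A; no other remaining equation mentions X.
Bind A := app(node(d,empty),S); no other remaining equation mentions A. Substituting into the earlier binding gives X := app(node(d,empty),S).
Decompose plus/2: R =?= S,  plus(plus(unit,empty),b) =?= R.
Bind R := S; substituting into the remaining equation gives: plus(plus(unit,empty),b) =?= S.
Bind S := plus(plus(unit,empty),b). Substituting into the earlier bindings gives X := app(node(d,empty),plus(plus(unit,empty),b)), A := app(node(d,empty),plus(plus(unit,empty),b)), R := plus(plus(unit,empty),b).
MGU = { X -> app(node(d,empty),plus(plus(unit,empty),b)), A -> app(node(d,empty),plus(plus(unit,empty),b)), R -> plus(plus(unit,empty),b), S -> plus(plus(unit,empty),b) }, so S -> plus(plus(unit,empty),b).

plus(plus(unit,empty),b)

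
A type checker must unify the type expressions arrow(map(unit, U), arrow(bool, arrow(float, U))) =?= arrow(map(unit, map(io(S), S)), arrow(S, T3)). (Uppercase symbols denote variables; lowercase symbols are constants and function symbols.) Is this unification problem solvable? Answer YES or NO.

YES

Decompose arrow/2: map(unit, U) =?= map(unit, map(io(S), S)),  arrow(bool, arrow(float, U)) =?= arrow(S, T3).
Decompose map/2: unit =?= unit,  U =?= map(io(S), S).
Delete trivial equation unit =?= unit.
Bind U := map(io(S), S); substituting into the remaining equation gives: arrow(bool, arrow(float, map(io(S), S))) =?= arrow(S, T3).
Decompose arrow/2: bool =?= S,  arrow(float, map(io(S), S)) =?= T3.
Bind S := bool; substituting into the remaining equation gives: arrow(float, map(io(bool), bool)) =?= T3. Substituting into the earlier binding gives U := map(io(bool), bool).
Bind T3 := arrow(float, map(io(bool), bool)).
No equations remain and no clash or occurs-check failure arose, so a unifier exists.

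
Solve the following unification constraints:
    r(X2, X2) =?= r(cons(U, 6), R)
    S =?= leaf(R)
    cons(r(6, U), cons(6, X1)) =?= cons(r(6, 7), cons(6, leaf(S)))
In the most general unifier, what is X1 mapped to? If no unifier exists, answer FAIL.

leaf(leaf(cons(7, 6)))

Decompose r/2: X2 =?= cons(U, 6),  X2 =?= R.
Bind X2 := cons(U, 6); substituting into the one remaining equation that mentions X2 gives: cons(U, 6) =?= R.
Bind R := cons(U, 6); substituting into the one remaining equation that mentions R gives: S =?= leaf(cons(U, 6)).
Bind S := leaf(cons(U, 6)); substituting into the remaining equation gives: cons(r(6, U), cons(6, X1)) =?= cons(r(6, 7), cons(6, leaf(leaf(cons(U, 6))))).
Decompose cons/2: r(6, U) =?= r(6, 7),  cons(6, X1) =?= cons(6, leaf(leaf(cons(U, 6)))).
Decompose r/2: 6 =?= 6,  U =?= 7.
Delete trivial equation 6 =?= 6.
Bind U := 7; substituting into the remaining equation gives: cons(6, X1) =?= cons(6, leaf(leaf(cons(7, 6)))). Substituting into the earlier bindings gives X2 := cons(7, 6), R := cons(7, 6), S := leaf(cons(7, 6)).
Decompose cons/2: 6 =?= 6,  X1 =?= leaf(leaf(cons(7, 6))).
Delete trivial equation 6 =?= 6.
Bind X1 := leaf(leaf(cons(7, 6))).
MGU = { X2 -> cons(7, 6), R -> cons(7, 6), S -> leaf(cons(7, 6)), U -> 7, X1 -> leaf(leaf(cons(7, 6))) }, so X1 -> leaf(leaf(cons(7, 6))).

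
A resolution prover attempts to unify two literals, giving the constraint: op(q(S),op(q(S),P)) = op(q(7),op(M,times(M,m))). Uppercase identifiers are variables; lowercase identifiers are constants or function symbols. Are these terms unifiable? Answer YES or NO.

Decompose op/2: q(S) = q(7),  op(q(S),P) = op(M,times(M,m)).
Decompose q/1: S = 7.
Bind S := 7; substituting into the remaining equation gives: op(q(7),P) = op(M,times(M,m)).
Decompose op/2: q(7) = M,  P = times(M,m).
Bind M := q(7); substituting into the remaining equation gives: P = times(q(7),m).
Bind P := times(q(7),m).
No equations remain and no clash or occurs-check failure arose, so a unifier exists.

YES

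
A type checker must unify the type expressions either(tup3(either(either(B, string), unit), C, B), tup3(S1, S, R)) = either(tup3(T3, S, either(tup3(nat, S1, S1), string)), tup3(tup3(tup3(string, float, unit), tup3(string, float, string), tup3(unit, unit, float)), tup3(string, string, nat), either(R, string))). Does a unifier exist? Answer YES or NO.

Decompose either/2: tup3(either(either(B, string), unit), C, B) = tup3(T3, S, either(tup3(nat, S1, S1), string)),  tup3(S1, S, R) = tup3(tup3(tup3(string, float, unit), tup3(string, float, string), tup3(unit, unit, float)), tup3(string, string, nat), either(R, string)).
Decompose tup3/3: either(either(B, string), unit) = T3,  C = S,  B = either(tup3(nat, S1, S1), string).
Bind T3 := either(either(B, string), unit); no other remaining equation mentions T3.
Bind C := S; no other remaining equation mentions C.
Bind B := either(tup3(nat, S1, S1), string); no other remaining equation mentions B. Substituting into the earlier binding gives T3 := either(either(either(tup3(nat, S1, S1), string), string), unit).
Decompose tup3/3: S1 = tup3(tup3(string, float, unit), tup3(string, float, string), tup3(unit, unit, float)),  S = tup3(string, string, nat),  R = either(R, string).
Bind S1 := tup3(tup3(string, float, unit), tup3(string, float, string), tup3(unit, unit, float)); no other remaining equation mentions S1. Substituting into the earlier bindings gives T3 := either(either(either(tup3(nat, tup3(tup3(string, float, unit), tup3(string, float, string), tup3(unit, unit, float)), tup3(tup3(string, float, unit), tup3(string, float, string), tup3(unit, unit, float))), string), string), unit), B := either(tup3(nat, tup3(tup3(string, float, unit), tup3(string, float, string), tup3(unit, unit, float)), tup3(tup3(string, float, unit), tup3(string, float, string), tup3(unit, unit, float))), string).
Bind S := tup3(string, string, nat); no other remaining equation mentions S. Substituting into the earlier binding gives C := tup3(string, string, nat).
Occurs check fails: R occurs in either(R, string); the equation R = either(R, string) has no finite solution.

NO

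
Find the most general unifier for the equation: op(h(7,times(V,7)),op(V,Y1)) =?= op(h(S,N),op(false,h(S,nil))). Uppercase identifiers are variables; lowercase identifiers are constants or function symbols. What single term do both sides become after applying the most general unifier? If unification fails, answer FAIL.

op(h(7,times(false,7)),op(false,h(7,nil)))

Decompose op/2: h(7,times(V,7)) =?= h(S,N),  op(V,Y1) =?= op(false,h(S,nil)).
Decompose h/2: 7 =?= S,  times(V,7) =?= N.
Bind S := 7; substituting into the one remaining equation that mentions S gives: op(V,Y1) =?= op(false,h(7,nil)).
Bind N := times(V,7); no other remaining equation mentions N.
Decompose op/2: V =?= false,  Y1 =?= h(7,nil).
Bind V := false; no other remaining equation mentions V. Substituting into the earlier binding gives N := times(false,7).
Bind Y1 := h(7,nil).
Applying the MGU to either side gives op(h(7,times(false,7)),op(false,h(7,nil))).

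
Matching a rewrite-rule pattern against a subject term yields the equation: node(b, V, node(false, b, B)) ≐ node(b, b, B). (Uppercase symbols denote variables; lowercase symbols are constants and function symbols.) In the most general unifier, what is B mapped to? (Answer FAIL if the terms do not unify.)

FAIL

Decompose node/3: b ≐ b,  V ≐ b,  node(false, b, B) ≐ B.
Delete trivial equation b ≐ b.
Bind V := b; no other remaining equation mentions V.
Occurs check fails: B occurs in node(false, b, B); the equation B ≐ node(false, b, B) has no finite solution.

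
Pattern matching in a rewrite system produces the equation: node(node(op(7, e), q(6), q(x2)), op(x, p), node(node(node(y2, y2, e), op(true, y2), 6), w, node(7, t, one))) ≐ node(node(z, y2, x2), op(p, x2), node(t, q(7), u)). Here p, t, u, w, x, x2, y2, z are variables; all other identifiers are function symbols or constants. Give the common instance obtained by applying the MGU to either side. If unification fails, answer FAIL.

FAIL

Decompose node/3: node(op(7, e), q(6), q(x2)) ≐ node(z, y2, x2),  op(x, p) ≐ op(p, x2),  node(node(node(y2, y2, e), op(true, y2), 6), w, node(7, t, one)) ≐ node(t, q(7), u).
Decompose node/3: op(7, e) ≐ z,  q(6) ≐ y2,  q(x2) ≐ x2.
Bind z := op(7, e); no other remaining equation mentions z.
Bind y2 := q(6); substituting into the one remaining equation that mentions y2 gives: node(node(node(q(6), q(6), e), op(true, q(6)), 6), w, node(7, t, one)) ≐ node(t, q(7), u).
Occurs check fails: x2 occurs in q(x2); the equation x2 ≐ q(x2) has no finite solution.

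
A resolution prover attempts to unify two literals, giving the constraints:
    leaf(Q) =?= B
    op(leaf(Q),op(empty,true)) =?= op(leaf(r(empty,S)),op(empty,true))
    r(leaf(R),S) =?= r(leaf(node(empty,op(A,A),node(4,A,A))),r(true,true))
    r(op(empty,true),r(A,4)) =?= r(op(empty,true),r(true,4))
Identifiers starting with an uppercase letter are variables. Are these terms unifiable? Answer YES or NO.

Bind B := leaf(Q); no other remaining equation mentions B.
Decompose op/2: leaf(Q) =?= leaf(r(empty,S)),  op(empty,true) =?= op(empty,true).
Decompose leaf/1: Q =?= r(empty,S).
Bind Q := r(empty,S); no other remaining equation mentions Q. Substituting into the earlier binding gives B := leaf(r(empty,S)).
Delete trivial equation op(empty,true) =?= op(empty,true).
Decompose r/2: leaf(R) =?= leaf(node(empty,op(A,A),node(4,A,A))),  S =?= r(true,true).
Decompose leaf/1: R =?= node(empty,op(A,A),node(4,A,A)).
Bind R := node(empty,op(A,A),node(4,A,A)); no other remaining equation mentions R.
Bind S := r(true,true); no other remaining equation mentions S. Substituting into the earlier bindings gives B := leaf(r(empty,r(true,true))), Q := r(empty,r(true,true)).
Decompose r/2: op(empty,true) =?= op(empty,true),  r(A,4) =?= r(true,4).
Delete trivial equation op(empty,true) =?= op(empty,true).
Decompose r/2: A =?= true,  4 =?= 4.
Bind A := true; no other remaining equation mentions A. Substituting into the earlier binding gives R := node(empty,op(true,true),node(4,true,true)).
Delete trivial equation 4 =?= 4.
No equations remain and no clash or occurs-check failure arose, so a unifier exists.

YES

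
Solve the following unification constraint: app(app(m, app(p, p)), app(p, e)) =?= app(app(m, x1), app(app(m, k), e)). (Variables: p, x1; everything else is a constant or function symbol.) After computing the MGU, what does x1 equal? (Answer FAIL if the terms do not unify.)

app(app(m, k), app(m, k))

Decompose app/2: app(m, app(p, p)) =?= app(m, x1),  app(p, e) =?= app(app(m, k), e).
Decompose app/2: m =?= m,  app(p, p) =?= x1.
Delete trivial equation m =?= m.
Bind x1 := app(p, p); no other remaining equation mentions x1.
Decompose app/2: p =?= app(m, k),  e =?= e.
Bind p := app(m, k); no other remaining equation mentions p. Substituting into the earlier binding gives x1 := app(app(m, k), app(m, k)).
Delete trivial equation e =?= e.
MGU = { x1 ↦ app(app(m, k), app(m, k)), p ↦ app(m, k) }, so x1 ↦ app(app(m, k), app(m, k)).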